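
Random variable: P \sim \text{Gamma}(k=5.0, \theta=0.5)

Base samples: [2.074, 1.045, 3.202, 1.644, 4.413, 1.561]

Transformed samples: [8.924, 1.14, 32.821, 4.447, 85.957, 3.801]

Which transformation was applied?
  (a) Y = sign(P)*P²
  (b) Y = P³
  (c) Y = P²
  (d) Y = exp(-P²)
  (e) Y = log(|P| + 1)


Checking option (b) Y = P³:
  P = 2.074 -> Y = 8.924 ✓
  P = 1.045 -> Y = 1.14 ✓
  P = 3.202 -> Y = 32.821 ✓
All samples match this transformation.

(b) P³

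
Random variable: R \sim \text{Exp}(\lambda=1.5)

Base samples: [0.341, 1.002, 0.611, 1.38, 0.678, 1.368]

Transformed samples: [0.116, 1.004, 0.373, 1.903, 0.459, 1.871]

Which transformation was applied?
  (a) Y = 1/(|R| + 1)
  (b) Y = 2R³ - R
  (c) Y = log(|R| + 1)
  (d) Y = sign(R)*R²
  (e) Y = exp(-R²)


Checking option (d) Y = sign(R)*R²:
  R = 0.341 -> Y = 0.116 ✓
  R = 1.002 -> Y = 1.004 ✓
  R = 0.611 -> Y = 0.373 ✓
All samples match this transformation.

(d) sign(R)*R²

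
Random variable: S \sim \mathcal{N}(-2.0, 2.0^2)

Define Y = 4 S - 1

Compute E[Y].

For Y = 4S - 1:
E[Y] = 4 * E[S] - 1
E[S] = -2.0 = -2
E[Y] = 4 * (-2) - 1 = -9

-9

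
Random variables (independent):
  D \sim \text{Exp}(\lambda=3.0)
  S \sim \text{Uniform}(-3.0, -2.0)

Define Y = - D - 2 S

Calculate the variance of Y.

For independent RVs: Var(aX + bY) = a²Var(X) + b²Var(Y)
Var(D) = 0.11111111
Var(S) = 0.083333333
Var(Y) = (-1)²*0.11111111 + (-2)²*0.083333333
= 1*0.11111111 + 4*0.083333333 = 0.44444444

0.44444444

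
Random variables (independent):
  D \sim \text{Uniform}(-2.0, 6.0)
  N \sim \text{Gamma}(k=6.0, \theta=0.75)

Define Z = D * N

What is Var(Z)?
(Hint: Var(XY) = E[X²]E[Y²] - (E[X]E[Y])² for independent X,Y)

Var(XY) = E[X²]E[Y²] - (E[X]E[Y])²
E[D] = 2, Var(D) = 5.3333333
E[N] = 4.5, Var(N) = 3.375
E[D²] = 5.3333333 + 2² = 9.3333333
E[N²] = 3.375 + 4.5² = 23.625
Var(Z) = 9.3333333*23.625 - (2*4.5)²
= 220.5 - 81 = 139.5

139.5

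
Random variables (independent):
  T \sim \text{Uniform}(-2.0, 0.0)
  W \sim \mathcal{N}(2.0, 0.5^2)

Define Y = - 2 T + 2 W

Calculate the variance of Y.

For independent RVs: Var(aX + bY) = a²Var(X) + b²Var(Y)
Var(T) = 0.33333333
Var(W) = 0.25
Var(Y) = (-2)²*0.33333333 + 2²*0.25
= 4*0.33333333 + 4*0.25 = 2.3333333

2.3333333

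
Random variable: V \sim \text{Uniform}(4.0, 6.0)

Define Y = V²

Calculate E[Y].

Using E[X²] = Var(X) + (E[X])²:
E[V] = 5
Var(V) = (6 - 4)^2/12 = 0.33333333
E[V²] = 0.33333333 + 5² = 0.33333333 + 25 = 25.333333

25.333333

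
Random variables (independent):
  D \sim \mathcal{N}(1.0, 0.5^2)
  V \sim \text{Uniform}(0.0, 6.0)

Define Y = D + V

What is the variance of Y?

For independent RVs: Var(aX + bY) = a²Var(X) + b²Var(Y)
Var(D) = 0.25
Var(V) = 3
Var(Y) = 1²*0.25 + 1²*3
= 1*0.25 + 1*3 = 3.25

3.25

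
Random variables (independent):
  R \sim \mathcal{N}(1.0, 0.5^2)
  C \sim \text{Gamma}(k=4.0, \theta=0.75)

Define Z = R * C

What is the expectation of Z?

For independent RVs: E[XY] = E[X]*E[Y]
E[R] = 1
E[C] = 3
E[Z] = 1 * 3 = 3

3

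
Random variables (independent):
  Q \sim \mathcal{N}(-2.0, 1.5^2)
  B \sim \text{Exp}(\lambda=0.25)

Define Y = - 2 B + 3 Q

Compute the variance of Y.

For independent RVs: Var(aX + bY) = a²Var(X) + b²Var(Y)
Var(Q) = 2.25
Var(B) = 16
Var(Y) = 3²*2.25 + (-2)²*16
= 9*2.25 + 4*16 = 84.25

84.25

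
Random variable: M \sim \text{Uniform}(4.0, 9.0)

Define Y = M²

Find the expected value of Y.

Using E[X²] = Var(X) + (E[X])²:
E[M] = 6.5
Var(M) = (9 - 4)^2/12 = 2.0833333
E[M²] = 2.0833333 + 6.5² = 2.0833333 + 42.25 = 44.333333

44.333333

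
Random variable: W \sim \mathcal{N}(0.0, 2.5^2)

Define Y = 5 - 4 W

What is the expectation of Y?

For Y = -4W + 5:
E[Y] = -4 * E[W] + 5
E[W] = 0.0 = 0
E[Y] = -4 * 0 + 5 = 5

5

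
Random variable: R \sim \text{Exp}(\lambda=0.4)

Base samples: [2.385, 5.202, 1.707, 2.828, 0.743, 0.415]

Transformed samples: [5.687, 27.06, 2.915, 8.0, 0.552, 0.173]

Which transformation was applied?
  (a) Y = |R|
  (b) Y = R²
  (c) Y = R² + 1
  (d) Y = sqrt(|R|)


Checking option (b) Y = R²:
  R = 2.385 -> Y = 5.687 ✓
  R = 5.202 -> Y = 27.06 ✓
  R = 1.707 -> Y = 2.915 ✓
All samples match this transformation.

(b) R²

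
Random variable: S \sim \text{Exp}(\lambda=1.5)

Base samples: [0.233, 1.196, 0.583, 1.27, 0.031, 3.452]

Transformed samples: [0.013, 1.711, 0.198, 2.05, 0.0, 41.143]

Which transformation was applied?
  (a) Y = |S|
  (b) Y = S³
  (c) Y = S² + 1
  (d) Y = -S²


Checking option (b) Y = S³:
  S = 0.233 -> Y = 0.013 ✓
  S = 1.196 -> Y = 1.711 ✓
  S = 0.583 -> Y = 0.198 ✓
All samples match this transformation.

(b) S³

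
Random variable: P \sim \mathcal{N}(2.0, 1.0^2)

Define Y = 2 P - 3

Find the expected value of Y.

For Y = 2P - 3:
E[Y] = 2 * E[P] - 3
E[P] = 2.0 = 2
E[Y] = 2 * 2 - 3 = 1

1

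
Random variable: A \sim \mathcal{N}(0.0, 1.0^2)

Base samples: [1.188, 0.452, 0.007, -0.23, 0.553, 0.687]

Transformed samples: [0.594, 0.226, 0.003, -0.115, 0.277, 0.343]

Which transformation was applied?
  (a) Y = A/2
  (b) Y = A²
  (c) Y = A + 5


Checking option (a) Y = A/2:
  A = 1.188 -> Y = 0.594 ✓
  A = 0.452 -> Y = 0.226 ✓
  A = 0.007 -> Y = 0.003 ✓
All samples match this transformation.

(a) A/2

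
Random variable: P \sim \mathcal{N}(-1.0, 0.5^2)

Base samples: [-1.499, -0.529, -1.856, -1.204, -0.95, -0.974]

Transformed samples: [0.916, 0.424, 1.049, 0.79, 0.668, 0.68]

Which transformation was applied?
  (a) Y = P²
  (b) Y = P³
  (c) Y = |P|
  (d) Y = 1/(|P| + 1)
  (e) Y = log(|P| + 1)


Checking option (e) Y = log(|P| + 1):
  P = -1.499 -> Y = 0.916 ✓
  P = -0.529 -> Y = 0.424 ✓
  P = -1.856 -> Y = 1.049 ✓
All samples match this transformation.

(e) log(|P| + 1)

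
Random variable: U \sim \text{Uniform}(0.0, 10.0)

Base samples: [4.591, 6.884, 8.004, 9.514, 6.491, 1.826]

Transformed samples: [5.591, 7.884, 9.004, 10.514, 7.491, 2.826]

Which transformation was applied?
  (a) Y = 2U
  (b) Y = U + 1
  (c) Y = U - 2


Checking option (b) Y = U + 1:
  U = 4.591 -> Y = 5.591 ✓
  U = 6.884 -> Y = 7.884 ✓
  U = 8.004 -> Y = 9.004 ✓
All samples match this transformation.

(b) U + 1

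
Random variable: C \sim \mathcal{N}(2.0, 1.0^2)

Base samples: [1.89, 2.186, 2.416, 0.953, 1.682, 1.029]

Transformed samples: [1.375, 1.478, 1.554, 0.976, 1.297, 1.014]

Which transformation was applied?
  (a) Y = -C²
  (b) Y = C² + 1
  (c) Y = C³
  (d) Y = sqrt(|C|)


Checking option (d) Y = sqrt(|C|):
  C = 1.89 -> Y = 1.375 ✓
  C = 2.186 -> Y = 1.478 ✓
  C = 2.416 -> Y = 1.554 ✓
All samples match this transformation.

(d) sqrt(|C|)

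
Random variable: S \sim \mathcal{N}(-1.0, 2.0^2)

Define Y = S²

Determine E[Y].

Using E[X²] = Var(X) + (E[X])²:
E[S] = -1
Var(S) = 2.0^2 = 4
E[S²] = 4 + (-1)² = 4 + 1 = 5

5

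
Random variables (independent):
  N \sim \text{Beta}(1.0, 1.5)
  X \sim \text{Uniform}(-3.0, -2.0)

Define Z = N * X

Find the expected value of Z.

For independent RVs: E[XY] = E[X]*E[Y]
E[N] = 0.4
E[X] = -2.5
E[Z] = 0.4 * (-2.5) = -1

-1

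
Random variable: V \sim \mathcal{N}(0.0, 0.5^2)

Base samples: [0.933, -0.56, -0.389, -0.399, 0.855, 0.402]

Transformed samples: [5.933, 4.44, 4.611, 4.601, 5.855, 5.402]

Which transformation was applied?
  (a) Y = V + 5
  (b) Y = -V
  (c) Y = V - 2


Checking option (a) Y = V + 5:
  V = 0.933 -> Y = 5.933 ✓
  V = -0.56 -> Y = 4.44 ✓
  V = -0.389 -> Y = 4.611 ✓
All samples match this transformation.

(a) V + 5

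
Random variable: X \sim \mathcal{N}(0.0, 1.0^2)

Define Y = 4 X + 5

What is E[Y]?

For Y = 4X + 5:
E[Y] = 4 * E[X] + 5
E[X] = 0.0 = 0
E[Y] = 4 * 0 + 5 = 5

5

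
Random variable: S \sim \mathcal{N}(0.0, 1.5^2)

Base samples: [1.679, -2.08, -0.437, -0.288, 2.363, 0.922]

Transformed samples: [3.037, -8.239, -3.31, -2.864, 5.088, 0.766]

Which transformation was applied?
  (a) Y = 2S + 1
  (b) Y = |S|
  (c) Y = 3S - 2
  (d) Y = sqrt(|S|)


Checking option (c) Y = 3S - 2:
  S = 1.679 -> Y = 3.037 ✓
  S = -2.08 -> Y = -8.239 ✓
  S = -0.437 -> Y = -3.31 ✓
All samples match this transformation.

(c) 3S - 2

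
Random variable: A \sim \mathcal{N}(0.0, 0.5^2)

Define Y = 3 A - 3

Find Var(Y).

For Y = aA + b: Var(Y) = a² * Var(A)
Var(A) = 0.5^2 = 0.25
Var(Y) = 3² * 0.25 = 9 * 0.25 = 2.25

2.25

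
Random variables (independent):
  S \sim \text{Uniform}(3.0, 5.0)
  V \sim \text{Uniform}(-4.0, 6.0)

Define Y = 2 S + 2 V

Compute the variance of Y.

For independent RVs: Var(aX + bY) = a²Var(X) + b²Var(Y)
Var(S) = 0.33333333
Var(V) = 8.3333333
Var(Y) = 2²*0.33333333 + 2²*8.3333333
= 4*0.33333333 + 4*8.3333333 = 34.666667

34.666667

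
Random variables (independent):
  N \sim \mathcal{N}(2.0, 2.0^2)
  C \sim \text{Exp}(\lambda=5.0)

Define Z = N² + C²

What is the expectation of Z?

E[Z] = E[N²] + E[C²]
E[N²] = Var(N) + E[N]² = 4 + 4 = 8
E[C²] = Var(C) + E[C]² = 0.04 + 0.04 = 0.08
E[Z] = 8 + 0.08 = 8.08

8.08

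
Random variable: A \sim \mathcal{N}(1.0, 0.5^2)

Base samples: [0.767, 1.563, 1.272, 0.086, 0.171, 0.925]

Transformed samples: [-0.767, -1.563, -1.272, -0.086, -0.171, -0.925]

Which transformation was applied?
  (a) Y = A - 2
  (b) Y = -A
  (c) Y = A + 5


Checking option (b) Y = -A:
  A = 0.767 -> Y = -0.767 ✓
  A = 1.563 -> Y = -1.563 ✓
  A = 1.272 -> Y = -1.272 ✓
All samples match this transformation.

(b) -A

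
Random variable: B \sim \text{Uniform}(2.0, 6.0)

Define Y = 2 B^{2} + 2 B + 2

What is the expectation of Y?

E[Y] = 2*E[B²] + 2*E[B] + 2
E[B] = 4
E[B²] = Var(B) + (E[B])² = 1.3333333 + 16 = 17.333333
E[Y] = 2*17.333333 + 2*4 + 2 = 44.666667

44.666667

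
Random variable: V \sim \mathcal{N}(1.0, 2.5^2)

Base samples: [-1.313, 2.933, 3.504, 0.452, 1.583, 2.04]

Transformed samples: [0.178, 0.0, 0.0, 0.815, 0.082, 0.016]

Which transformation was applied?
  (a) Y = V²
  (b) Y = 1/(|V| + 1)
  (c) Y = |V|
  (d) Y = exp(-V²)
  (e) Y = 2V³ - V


Checking option (d) Y = exp(-V²):
  V = -1.313 -> Y = 0.178 ✓
  V = 2.933 -> Y = 0.0 ✓
  V = 3.504 -> Y = 0.0 ✓
All samples match this transformation.

(d) exp(-V²)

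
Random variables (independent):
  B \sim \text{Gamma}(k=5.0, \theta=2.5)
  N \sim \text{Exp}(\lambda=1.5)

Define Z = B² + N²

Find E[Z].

E[Z] = E[B²] + E[N²]
E[B²] = Var(B) + E[B]² = 31.25 + 156.25 = 187.5
E[N²] = Var(N) + E[N]² = 0.44444444 + 0.44444444 = 0.88888889
E[Z] = 187.5 + 0.88888889 = 188.38889

188.38889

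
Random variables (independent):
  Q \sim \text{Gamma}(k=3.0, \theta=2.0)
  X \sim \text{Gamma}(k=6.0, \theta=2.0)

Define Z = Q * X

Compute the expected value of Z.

For independent RVs: E[XY] = E[X]*E[Y]
E[Q] = 6
E[X] = 12
E[Z] = 6 * 12 = 72

72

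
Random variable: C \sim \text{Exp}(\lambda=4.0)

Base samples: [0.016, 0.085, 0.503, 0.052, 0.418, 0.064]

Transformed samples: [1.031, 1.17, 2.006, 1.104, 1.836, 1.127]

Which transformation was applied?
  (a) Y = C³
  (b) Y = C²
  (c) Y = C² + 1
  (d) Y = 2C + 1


Checking option (d) Y = 2C + 1:
  C = 0.016 -> Y = 1.031 ✓
  C = 0.085 -> Y = 1.17 ✓
  C = 0.503 -> Y = 2.006 ✓
All samples match this transformation.

(d) 2C + 1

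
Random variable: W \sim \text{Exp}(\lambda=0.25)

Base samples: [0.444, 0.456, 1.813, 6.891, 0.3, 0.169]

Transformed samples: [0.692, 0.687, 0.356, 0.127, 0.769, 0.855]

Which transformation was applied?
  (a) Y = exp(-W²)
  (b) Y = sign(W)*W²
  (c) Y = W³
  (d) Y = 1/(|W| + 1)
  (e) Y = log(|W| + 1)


Checking option (d) Y = 1/(|W| + 1):
  W = 0.444 -> Y = 0.692 ✓
  W = 0.456 -> Y = 0.687 ✓
  W = 1.813 -> Y = 0.356 ✓
All samples match this transformation.

(d) 1/(|W| + 1)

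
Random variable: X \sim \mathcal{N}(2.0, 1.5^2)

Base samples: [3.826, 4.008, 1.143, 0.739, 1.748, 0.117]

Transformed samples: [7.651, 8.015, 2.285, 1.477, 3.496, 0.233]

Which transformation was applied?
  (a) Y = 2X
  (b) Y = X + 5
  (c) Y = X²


Checking option (a) Y = 2X:
  X = 3.826 -> Y = 7.651 ✓
  X = 4.008 -> Y = 8.015 ✓
  X = 1.143 -> Y = 2.285 ✓
All samples match this transformation.

(a) 2X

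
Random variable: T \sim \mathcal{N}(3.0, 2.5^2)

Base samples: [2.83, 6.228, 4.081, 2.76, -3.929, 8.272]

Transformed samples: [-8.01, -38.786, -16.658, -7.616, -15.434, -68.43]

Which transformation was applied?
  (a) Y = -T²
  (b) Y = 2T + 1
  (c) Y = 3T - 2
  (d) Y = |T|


Checking option (a) Y = -T²:
  T = 2.83 -> Y = -8.01 ✓
  T = 6.228 -> Y = -38.786 ✓
  T = 4.081 -> Y = -16.658 ✓
All samples match this transformation.

(a) -T²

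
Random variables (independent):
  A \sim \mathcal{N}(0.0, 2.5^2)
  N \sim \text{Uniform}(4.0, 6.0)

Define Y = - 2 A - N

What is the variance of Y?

For independent RVs: Var(aX + bY) = a²Var(X) + b²Var(Y)
Var(A) = 6.25
Var(N) = 0.33333333
Var(Y) = (-2)²*6.25 + (-1)²*0.33333333
= 4*6.25 + 1*0.33333333 = 25.333333

25.333333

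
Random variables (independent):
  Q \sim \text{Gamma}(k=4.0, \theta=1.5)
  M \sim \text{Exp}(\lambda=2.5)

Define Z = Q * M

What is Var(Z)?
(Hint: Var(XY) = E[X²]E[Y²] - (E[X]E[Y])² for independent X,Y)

Var(XY) = E[X²]E[Y²] - (E[X]E[Y])²
E[Q] = 6, Var(Q) = 9
E[M] = 0.4, Var(M) = 0.16
E[Q²] = 9 + 6² = 45
E[M²] = 0.16 + 0.4² = 0.32
Var(Z) = 45*0.32 - (6*0.4)²
= 14.4 - 5.76 = 8.64

8.64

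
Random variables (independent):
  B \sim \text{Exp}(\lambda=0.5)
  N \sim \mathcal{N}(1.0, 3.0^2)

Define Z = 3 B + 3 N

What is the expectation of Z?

E[Z] = 3*E[B] + 3*E[N]
E[B] = 2
E[N] = 1
E[Z] = 3*2 + 3*1 = 9

9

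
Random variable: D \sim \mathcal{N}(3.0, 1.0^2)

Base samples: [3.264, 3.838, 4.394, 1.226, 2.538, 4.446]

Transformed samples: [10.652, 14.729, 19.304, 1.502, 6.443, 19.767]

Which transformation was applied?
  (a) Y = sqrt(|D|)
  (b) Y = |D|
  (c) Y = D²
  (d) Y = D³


Checking option (c) Y = D²:
  D = 3.264 -> Y = 10.652 ✓
  D = 3.838 -> Y = 14.729 ✓
  D = 4.394 -> Y = 19.304 ✓
All samples match this transformation.

(c) D²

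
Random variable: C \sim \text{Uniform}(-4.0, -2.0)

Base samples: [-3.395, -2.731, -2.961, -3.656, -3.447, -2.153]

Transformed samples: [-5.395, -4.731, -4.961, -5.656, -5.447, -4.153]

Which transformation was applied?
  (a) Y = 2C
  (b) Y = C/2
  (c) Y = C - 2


Checking option (c) Y = C - 2:
  C = -3.395 -> Y = -5.395 ✓
  C = -2.731 -> Y = -4.731 ✓
  C = -2.961 -> Y = -4.961 ✓
All samples match this transformation.

(c) C - 2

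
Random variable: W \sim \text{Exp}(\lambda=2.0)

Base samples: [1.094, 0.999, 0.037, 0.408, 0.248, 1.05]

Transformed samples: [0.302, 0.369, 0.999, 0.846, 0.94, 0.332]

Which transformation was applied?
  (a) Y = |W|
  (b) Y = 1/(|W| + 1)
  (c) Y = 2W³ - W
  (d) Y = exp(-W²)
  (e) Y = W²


Checking option (d) Y = exp(-W²):
  W = 1.094 -> Y = 0.302 ✓
  W = 0.999 -> Y = 0.369 ✓
  W = 0.037 -> Y = 0.999 ✓
All samples match this transformation.

(d) exp(-W²)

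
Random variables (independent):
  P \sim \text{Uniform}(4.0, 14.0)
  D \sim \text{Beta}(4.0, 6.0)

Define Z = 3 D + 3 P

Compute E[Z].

E[Z] = 3*E[P] + 3*E[D]
E[P] = 9
E[D] = 0.4
E[Z] = 3*9 + 3*0.4 = 28.2

28.2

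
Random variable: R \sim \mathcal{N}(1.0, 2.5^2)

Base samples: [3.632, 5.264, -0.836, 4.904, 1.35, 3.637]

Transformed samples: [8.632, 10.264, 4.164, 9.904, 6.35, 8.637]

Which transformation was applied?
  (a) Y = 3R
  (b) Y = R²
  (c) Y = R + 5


Checking option (c) Y = R + 5:
  R = 3.632 -> Y = 8.632 ✓
  R = 5.264 -> Y = 10.264 ✓
  R = -0.836 -> Y = 4.164 ✓
All samples match this transformation.

(c) R + 5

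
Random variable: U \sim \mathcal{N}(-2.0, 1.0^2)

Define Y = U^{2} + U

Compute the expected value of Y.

E[Y] = 1*E[U²] + 1*E[U]
E[U] = -2
E[U²] = Var(U) + (E[U])² = 1 + 4 = 5
E[Y] = 1*5 + 1*(-2) = 3

3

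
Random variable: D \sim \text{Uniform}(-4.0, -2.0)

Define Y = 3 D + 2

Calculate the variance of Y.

For Y = aD + b: Var(Y) = a² * Var(D)
Var(D) = (-2 + 4)^2/12 = 0.33333333
Var(Y) = 3² * 0.33333333 = 9 * 0.33333333 = 3

3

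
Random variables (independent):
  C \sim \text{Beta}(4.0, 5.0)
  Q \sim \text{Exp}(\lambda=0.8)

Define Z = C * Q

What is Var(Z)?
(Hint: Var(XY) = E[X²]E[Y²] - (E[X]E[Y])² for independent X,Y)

Var(XY) = E[X²]E[Y²] - (E[X]E[Y])²
E[C] = 0.44444444, Var(C) = 0.024691358
E[Q] = 1.25, Var(Q) = 1.5625
E[C²] = 0.024691358 + 0.44444444² = 0.22222222
E[Q²] = 1.5625 + 1.25² = 3.125
Var(Z) = 0.22222222*3.125 - (0.44444444*1.25)²
= 0.69444444 - 0.30864198 = 0.38580247

0.38580247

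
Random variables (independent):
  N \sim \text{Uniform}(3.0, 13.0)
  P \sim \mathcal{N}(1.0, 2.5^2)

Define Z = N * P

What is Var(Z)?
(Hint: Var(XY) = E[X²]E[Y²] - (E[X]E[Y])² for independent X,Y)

Var(XY) = E[X²]E[Y²] - (E[X]E[Y])²
E[N] = 8, Var(N) = 8.3333333
E[P] = 1, Var(P) = 6.25
E[N²] = 8.3333333 + 8² = 72.333333
E[P²] = 6.25 + 1² = 7.25
Var(Z) = 72.333333*7.25 - (8*1)²
= 524.41667 - 64 = 460.41667

460.41667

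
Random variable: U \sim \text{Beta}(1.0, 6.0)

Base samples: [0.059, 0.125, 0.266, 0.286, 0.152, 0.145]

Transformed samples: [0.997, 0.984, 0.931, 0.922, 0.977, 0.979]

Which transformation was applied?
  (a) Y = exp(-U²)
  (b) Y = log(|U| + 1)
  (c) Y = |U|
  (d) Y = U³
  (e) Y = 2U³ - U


Checking option (a) Y = exp(-U²):
  U = 0.059 -> Y = 0.997 ✓
  U = 0.125 -> Y = 0.984 ✓
  U = 0.266 -> Y = 0.931 ✓
All samples match this transformation.

(a) exp(-U²)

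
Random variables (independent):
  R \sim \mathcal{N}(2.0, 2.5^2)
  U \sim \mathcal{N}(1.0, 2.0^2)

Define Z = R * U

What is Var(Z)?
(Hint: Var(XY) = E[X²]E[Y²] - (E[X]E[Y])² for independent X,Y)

Var(XY) = E[X²]E[Y²] - (E[X]E[Y])²
E[R] = 2, Var(R) = 6.25
E[U] = 1, Var(U) = 4
E[R²] = 6.25 + 2² = 10.25
E[U²] = 4 + 1² = 5
Var(Z) = 10.25*5 - (2*1)²
= 51.25 - 4 = 47.25

47.25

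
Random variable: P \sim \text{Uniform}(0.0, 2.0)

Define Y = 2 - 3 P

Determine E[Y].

For Y = -3P + 2:
E[Y] = -3 * E[P] + 2
E[P] = (0 + 2)/2 = 1
E[Y] = -3 * 1 + 2 = -1

-1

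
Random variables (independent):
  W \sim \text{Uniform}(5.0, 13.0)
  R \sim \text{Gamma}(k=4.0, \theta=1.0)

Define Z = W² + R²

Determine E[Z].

E[Z] = E[W²] + E[R²]
E[W²] = Var(W) + E[W]² = 5.3333333 + 81 = 86.333333
E[R²] = Var(R) + E[R]² = 4 + 16 = 20
E[Z] = 86.333333 + 20 = 106.33333

106.33333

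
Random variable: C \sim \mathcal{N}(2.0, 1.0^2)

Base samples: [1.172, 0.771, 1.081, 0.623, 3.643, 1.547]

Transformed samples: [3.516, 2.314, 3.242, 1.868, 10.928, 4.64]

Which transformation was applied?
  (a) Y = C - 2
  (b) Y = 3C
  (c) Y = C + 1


Checking option (b) Y = 3C:
  C = 1.172 -> Y = 3.516 ✓
  C = 0.771 -> Y = 2.314 ✓
  C = 1.081 -> Y = 3.242 ✓
All samples match this transformation.

(b) 3C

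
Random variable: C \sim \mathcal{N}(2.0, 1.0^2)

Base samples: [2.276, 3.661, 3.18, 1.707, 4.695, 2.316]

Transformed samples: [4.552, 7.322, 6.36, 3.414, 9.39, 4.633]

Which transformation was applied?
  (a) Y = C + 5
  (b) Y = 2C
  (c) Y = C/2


Checking option (b) Y = 2C:
  C = 2.276 -> Y = 4.552 ✓
  C = 3.661 -> Y = 7.322 ✓
  C = 3.18 -> Y = 6.36 ✓
All samples match this transformation.

(b) 2C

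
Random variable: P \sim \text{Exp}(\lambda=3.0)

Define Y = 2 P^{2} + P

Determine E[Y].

E[Y] = 2*E[P²] + 1*E[P]
E[P] = 0.33333333
E[P²] = Var(P) + (E[P])² = 0.11111111 + 0.11111111 = 0.22222222
E[Y] = 2*0.22222222 + 1*0.33333333 = 0.77777778

0.77777778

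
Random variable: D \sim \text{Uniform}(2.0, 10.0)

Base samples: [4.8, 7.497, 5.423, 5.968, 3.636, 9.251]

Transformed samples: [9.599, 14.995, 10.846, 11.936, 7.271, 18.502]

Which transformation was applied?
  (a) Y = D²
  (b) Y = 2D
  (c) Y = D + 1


Checking option (b) Y = 2D:
  D = 4.8 -> Y = 9.599 ✓
  D = 7.497 -> Y = 14.995 ✓
  D = 5.423 -> Y = 10.846 ✓
All samples match this transformation.

(b) 2D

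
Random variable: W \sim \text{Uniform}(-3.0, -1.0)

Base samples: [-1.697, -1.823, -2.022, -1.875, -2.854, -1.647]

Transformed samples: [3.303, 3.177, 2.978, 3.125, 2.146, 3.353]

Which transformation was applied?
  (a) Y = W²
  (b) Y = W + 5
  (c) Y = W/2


Checking option (b) Y = W + 5:
  W = -1.697 -> Y = 3.303 ✓
  W = -1.823 -> Y = 3.177 ✓
  W = -2.022 -> Y = 2.978 ✓
All samples match this transformation.

(b) W + 5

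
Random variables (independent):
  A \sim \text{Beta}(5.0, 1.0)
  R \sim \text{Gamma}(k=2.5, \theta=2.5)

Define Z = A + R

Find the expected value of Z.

E[Z] = 1*E[A] + 1*E[R]
E[A] = 0.83333333
E[R] = 6.25
E[Z] = 1*0.83333333 + 1*6.25 = 7.0833333

7.0833333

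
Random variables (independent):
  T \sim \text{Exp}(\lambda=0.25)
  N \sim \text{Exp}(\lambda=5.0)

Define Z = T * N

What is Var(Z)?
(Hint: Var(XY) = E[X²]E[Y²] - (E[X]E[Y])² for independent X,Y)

Var(XY) = E[X²]E[Y²] - (E[X]E[Y])²
E[T] = 4, Var(T) = 16
E[N] = 0.2, Var(N) = 0.04
E[T²] = 16 + 4² = 32
E[N²] = 0.04 + 0.2² = 0.08
Var(Z) = 32*0.08 - (4*0.2)²
= 2.56 - 0.64 = 1.92

1.92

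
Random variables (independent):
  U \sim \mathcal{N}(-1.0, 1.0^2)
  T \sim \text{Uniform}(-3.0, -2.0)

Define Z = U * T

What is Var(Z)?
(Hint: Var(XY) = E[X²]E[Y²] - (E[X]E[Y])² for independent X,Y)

Var(XY) = E[X²]E[Y²] - (E[X]E[Y])²
E[U] = -1, Var(U) = 1
E[T] = -2.5, Var(T) = 0.083333333
E[U²] = 1 + (-1)² = 2
E[T²] = 0.083333333 + (-2.5)² = 6.3333333
Var(Z) = 2*6.3333333 - (-1*(-2.5))²
= 12.666667 - 6.25 = 6.4166667

6.4166667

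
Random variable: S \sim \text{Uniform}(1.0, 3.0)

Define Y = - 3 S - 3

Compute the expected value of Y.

For Y = -3S - 3:
E[Y] = -3 * E[S] - 3
E[S] = (1 + 3)/2 = 2
E[Y] = -3 * 2 - 3 = -9

-9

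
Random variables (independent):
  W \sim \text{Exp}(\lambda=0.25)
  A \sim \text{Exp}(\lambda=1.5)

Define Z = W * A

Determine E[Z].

For independent RVs: E[XY] = E[X]*E[Y]
E[W] = 4
E[A] = 0.66666667
E[Z] = 4 * 0.66666667 = 2.6666667

2.6666667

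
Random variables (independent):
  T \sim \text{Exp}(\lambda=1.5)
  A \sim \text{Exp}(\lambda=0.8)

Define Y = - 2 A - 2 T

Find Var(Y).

For independent RVs: Var(aX + bY) = a²Var(X) + b²Var(Y)
Var(T) = 0.44444444
Var(A) = 1.5625
Var(Y) = (-2)²*0.44444444 + (-2)²*1.5625
= 4*0.44444444 + 4*1.5625 = 8.0277778

8.0277778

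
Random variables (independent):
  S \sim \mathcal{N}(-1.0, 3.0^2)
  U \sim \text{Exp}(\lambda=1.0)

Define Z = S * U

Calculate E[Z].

For independent RVs: E[XY] = E[X]*E[Y]
E[S] = -1
E[U] = 1
E[Z] = -1 * 1 = -1

-1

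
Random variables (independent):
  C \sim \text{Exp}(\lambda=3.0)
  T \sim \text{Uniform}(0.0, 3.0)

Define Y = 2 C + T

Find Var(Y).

For independent RVs: Var(aX + bY) = a²Var(X) + b²Var(Y)
Var(C) = 0.11111111
Var(T) = 0.75
Var(Y) = 2²*0.11111111 + 1²*0.75
= 4*0.11111111 + 1*0.75 = 1.1944444

1.1944444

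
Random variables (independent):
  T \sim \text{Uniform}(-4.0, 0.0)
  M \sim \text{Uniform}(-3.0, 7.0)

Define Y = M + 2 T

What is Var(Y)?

For independent RVs: Var(aX + bY) = a²Var(X) + b²Var(Y)
Var(T) = 1.3333333
Var(M) = 8.3333333
Var(Y) = 2²*1.3333333 + 1²*8.3333333
= 4*1.3333333 + 1*8.3333333 = 13.666667

13.666667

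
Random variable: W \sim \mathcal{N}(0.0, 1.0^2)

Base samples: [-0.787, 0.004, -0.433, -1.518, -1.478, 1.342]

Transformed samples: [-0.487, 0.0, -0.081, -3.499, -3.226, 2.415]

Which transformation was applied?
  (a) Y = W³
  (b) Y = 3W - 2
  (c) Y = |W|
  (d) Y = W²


Checking option (a) Y = W³:
  W = -0.787 -> Y = -0.487 ✓
  W = 0.004 -> Y = 0.0 ✓
  W = -0.433 -> Y = -0.081 ✓
All samples match this transformation.

(a) W³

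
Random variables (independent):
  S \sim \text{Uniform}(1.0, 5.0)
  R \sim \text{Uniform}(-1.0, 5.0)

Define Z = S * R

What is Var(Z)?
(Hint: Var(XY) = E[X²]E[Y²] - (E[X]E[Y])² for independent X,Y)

Var(XY) = E[X²]E[Y²] - (E[X]E[Y])²
E[S] = 3, Var(S) = 1.3333333
E[R] = 2, Var(R) = 3
E[S²] = 1.3333333 + 3² = 10.333333
E[R²] = 3 + 2² = 7
Var(Z) = 10.333333*7 - (3*2)²
= 72.333333 - 36 = 36.333333

36.333333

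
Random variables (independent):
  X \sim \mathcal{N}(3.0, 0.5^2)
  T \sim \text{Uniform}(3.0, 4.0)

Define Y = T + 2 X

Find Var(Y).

For independent RVs: Var(aX + bY) = a²Var(X) + b²Var(Y)
Var(X) = 0.25
Var(T) = 0.083333333
Var(Y) = 2²*0.25 + 1²*0.083333333
= 4*0.25 + 1*0.083333333 = 1.0833333

1.0833333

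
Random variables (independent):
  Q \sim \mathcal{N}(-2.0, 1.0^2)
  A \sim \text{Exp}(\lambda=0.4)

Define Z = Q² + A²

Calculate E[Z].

E[Z] = E[Q²] + E[A²]
E[Q²] = Var(Q) + E[Q]² = 1 + 4 = 5
E[A²] = Var(A) + E[A]² = 6.25 + 6.25 = 12.5
E[Z] = 5 + 12.5 = 17.5

17.5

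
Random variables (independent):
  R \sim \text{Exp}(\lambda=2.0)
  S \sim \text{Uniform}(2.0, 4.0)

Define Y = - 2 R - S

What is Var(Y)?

For independent RVs: Var(aX + bY) = a²Var(X) + b²Var(Y)
Var(R) = 0.25
Var(S) = 0.33333333
Var(Y) = (-2)²*0.25 + (-1)²*0.33333333
= 4*0.25 + 1*0.33333333 = 1.3333333

1.3333333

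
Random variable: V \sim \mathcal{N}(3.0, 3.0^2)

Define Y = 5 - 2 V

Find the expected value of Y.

For Y = -2V + 5:
E[Y] = -2 * E[V] + 5
E[V] = 3.0 = 3
E[Y] = -2 * 3 + 5 = -1

-1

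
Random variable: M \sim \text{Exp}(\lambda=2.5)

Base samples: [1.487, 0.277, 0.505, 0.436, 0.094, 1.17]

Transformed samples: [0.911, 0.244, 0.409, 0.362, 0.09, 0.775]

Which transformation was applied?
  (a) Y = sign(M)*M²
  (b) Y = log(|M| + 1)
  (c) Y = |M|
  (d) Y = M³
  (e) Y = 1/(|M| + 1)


Checking option (b) Y = log(|M| + 1):
  M = 1.487 -> Y = 0.911 ✓
  M = 0.277 -> Y = 0.244 ✓
  M = 0.505 -> Y = 0.409 ✓
All samples match this transformation.

(b) log(|M| + 1)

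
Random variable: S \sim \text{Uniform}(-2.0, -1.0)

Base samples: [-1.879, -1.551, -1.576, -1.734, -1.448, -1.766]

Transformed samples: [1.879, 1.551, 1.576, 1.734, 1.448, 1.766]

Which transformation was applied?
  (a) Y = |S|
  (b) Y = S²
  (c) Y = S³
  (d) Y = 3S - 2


Checking option (a) Y = |S|:
  S = -1.879 -> Y = 1.879 ✓
  S = -1.551 -> Y = 1.551 ✓
  S = -1.576 -> Y = 1.576 ✓
All samples match this transformation.

(a) |S|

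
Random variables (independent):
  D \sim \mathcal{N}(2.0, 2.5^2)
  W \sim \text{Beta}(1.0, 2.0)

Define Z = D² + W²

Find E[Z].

E[Z] = E[D²] + E[W²]
E[D²] = Var(D) + E[D]² = 6.25 + 4 = 10.25
E[W²] = Var(W) + E[W]² = 0.055555556 + 0.11111111 = 0.16666667
E[Z] = 10.25 + 0.16666667 = 10.416667

10.416667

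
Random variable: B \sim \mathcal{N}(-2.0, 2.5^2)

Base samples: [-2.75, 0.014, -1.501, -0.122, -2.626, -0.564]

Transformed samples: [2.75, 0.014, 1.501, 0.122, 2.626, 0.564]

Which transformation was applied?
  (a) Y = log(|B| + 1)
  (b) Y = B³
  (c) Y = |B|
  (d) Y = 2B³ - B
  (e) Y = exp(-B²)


Checking option (c) Y = |B|:
  B = -2.75 -> Y = 2.75 ✓
  B = 0.014 -> Y = 0.014 ✓
  B = -1.501 -> Y = 1.501 ✓
All samples match this transformation.

(c) |B|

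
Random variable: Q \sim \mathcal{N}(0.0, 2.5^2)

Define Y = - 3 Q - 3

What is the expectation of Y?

For Y = -3Q - 3:
E[Y] = -3 * E[Q] - 3
E[Q] = 0.0 = 0
E[Y] = -3 * 0 - 3 = -3

-3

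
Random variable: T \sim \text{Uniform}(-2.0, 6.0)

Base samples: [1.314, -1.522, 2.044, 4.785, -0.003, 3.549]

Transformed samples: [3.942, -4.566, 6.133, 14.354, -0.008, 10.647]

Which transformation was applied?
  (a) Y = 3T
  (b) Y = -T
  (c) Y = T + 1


Checking option (a) Y = 3T:
  T = 1.314 -> Y = 3.942 ✓
  T = -1.522 -> Y = -4.566 ✓
  T = 2.044 -> Y = 6.133 ✓
All samples match this transformation.

(a) 3T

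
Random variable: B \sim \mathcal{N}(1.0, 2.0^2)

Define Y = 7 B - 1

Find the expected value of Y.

For Y = 7B - 1:
E[Y] = 7 * E[B] - 1
E[B] = 1.0 = 1
E[Y] = 7 * 1 - 1 = 6

6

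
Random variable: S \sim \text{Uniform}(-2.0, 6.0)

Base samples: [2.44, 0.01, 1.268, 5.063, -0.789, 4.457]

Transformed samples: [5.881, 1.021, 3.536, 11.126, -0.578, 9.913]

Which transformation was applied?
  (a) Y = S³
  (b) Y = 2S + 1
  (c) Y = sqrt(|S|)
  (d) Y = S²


Checking option (b) Y = 2S + 1:
  S = 2.44 -> Y = 5.881 ✓
  S = 0.01 -> Y = 1.021 ✓
  S = 1.268 -> Y = 3.536 ✓
All samples match this transformation.

(b) 2S + 1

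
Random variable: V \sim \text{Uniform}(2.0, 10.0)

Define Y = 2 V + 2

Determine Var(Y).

For Y = aV + b: Var(Y) = a² * Var(V)
Var(V) = (10 - 2)^2/12 = 5.3333333
Var(Y) = 2² * 5.3333333 = 4 * 5.3333333 = 21.333333

21.333333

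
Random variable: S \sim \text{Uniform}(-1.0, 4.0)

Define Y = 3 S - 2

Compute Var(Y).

For Y = aS + b: Var(Y) = a² * Var(S)
Var(S) = (4 + 1)^2/12 = 2.0833333
Var(Y) = 3² * 2.0833333 = 9 * 2.0833333 = 18.75

18.75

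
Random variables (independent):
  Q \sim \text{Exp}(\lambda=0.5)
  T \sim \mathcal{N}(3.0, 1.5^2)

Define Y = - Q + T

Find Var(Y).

For independent RVs: Var(aX + bY) = a²Var(X) + b²Var(Y)
Var(Q) = 4
Var(T) = 2.25
Var(Y) = (-1)²*4 + 1²*2.25
= 1*4 + 1*2.25 = 6.25

6.25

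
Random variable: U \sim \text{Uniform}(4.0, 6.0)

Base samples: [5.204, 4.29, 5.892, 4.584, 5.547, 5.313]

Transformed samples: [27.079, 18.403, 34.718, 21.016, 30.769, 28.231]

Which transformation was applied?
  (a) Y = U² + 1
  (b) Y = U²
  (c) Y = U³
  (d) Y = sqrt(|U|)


Checking option (b) Y = U²:
  U = 5.204 -> Y = 27.079 ✓
  U = 4.29 -> Y = 18.403 ✓
  U = 5.892 -> Y = 34.718 ✓
All samples match this transformation.

(b) U²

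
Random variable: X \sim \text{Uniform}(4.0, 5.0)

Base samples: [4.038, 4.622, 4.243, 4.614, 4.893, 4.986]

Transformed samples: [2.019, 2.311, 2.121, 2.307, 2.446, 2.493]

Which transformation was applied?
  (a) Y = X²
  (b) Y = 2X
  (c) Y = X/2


Checking option (c) Y = X/2:
  X = 4.038 -> Y = 2.019 ✓
  X = 4.622 -> Y = 2.311 ✓
  X = 4.243 -> Y = 2.121 ✓
All samples match this transformation.

(c) X/2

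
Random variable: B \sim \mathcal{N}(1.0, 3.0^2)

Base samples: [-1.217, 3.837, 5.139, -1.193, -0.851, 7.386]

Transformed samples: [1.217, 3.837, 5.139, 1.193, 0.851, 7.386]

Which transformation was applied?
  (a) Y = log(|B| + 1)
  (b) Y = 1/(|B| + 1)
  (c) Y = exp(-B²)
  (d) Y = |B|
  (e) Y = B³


Checking option (d) Y = |B|:
  B = -1.217 -> Y = 1.217 ✓
  B = 3.837 -> Y = 3.837 ✓
  B = 5.139 -> Y = 5.139 ✓
All samples match this transformation.

(d) |B|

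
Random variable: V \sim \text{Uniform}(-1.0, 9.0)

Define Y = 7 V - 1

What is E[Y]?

For Y = 7V - 1:
E[Y] = 7 * E[V] - 1
E[V] = (-1 + 9)/2 = 4
E[Y] = 7 * 4 - 1 = 27

27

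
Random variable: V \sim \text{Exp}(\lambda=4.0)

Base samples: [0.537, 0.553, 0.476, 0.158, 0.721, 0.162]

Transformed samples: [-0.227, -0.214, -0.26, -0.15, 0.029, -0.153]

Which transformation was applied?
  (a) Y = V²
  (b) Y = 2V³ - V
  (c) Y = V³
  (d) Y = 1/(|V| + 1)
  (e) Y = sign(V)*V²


Checking option (b) Y = 2V³ - V:
  V = 0.537 -> Y = -0.227 ✓
  V = 0.553 -> Y = -0.214 ✓
  V = 0.476 -> Y = -0.26 ✓
All samples match this transformation.

(b) 2V³ - V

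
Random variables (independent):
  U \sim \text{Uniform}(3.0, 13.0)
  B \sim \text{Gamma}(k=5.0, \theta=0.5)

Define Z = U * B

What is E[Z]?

For independent RVs: E[XY] = E[X]*E[Y]
E[U] = 8
E[B] = 2.5
E[Z] = 8 * 2.5 = 20

20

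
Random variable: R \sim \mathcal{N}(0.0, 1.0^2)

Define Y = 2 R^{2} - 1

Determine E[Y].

E[Y] = 2*E[R²] - 1
E[R] = 0
E[R²] = Var(R) + (E[R])² = 1 + 0 = 1
E[Y] = 2*1 - 1 = 1

1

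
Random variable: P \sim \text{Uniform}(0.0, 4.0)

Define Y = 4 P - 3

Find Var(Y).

For Y = aP + b: Var(Y) = a² * Var(P)
Var(P) = (4 - 0)^2/12 = 1.3333333
Var(Y) = 4² * 1.3333333 = 16 * 1.3333333 = 21.333333

21.333333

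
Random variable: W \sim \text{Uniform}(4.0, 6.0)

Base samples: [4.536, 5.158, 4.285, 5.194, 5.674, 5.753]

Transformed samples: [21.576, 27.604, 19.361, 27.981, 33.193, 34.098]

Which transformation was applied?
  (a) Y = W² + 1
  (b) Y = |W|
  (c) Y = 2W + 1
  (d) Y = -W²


Checking option (a) Y = W² + 1:
  W = 4.536 -> Y = 21.576 ✓
  W = 5.158 -> Y = 27.604 ✓
  W = 4.285 -> Y = 19.361 ✓
All samples match this transformation.

(a) W² + 1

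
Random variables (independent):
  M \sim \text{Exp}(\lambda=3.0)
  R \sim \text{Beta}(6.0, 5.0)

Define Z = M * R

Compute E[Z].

For independent RVs: E[XY] = E[X]*E[Y]
E[M] = 0.33333333
E[R] = 0.54545455
E[Z] = 0.33333333 * 0.54545455 = 0.18181818

0.18181818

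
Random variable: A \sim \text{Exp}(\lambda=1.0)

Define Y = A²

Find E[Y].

E[A²] = Var(A) + (E[A])² = 1 + 1 = 2

2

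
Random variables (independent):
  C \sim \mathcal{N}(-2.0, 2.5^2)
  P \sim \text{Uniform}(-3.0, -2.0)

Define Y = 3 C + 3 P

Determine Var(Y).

For independent RVs: Var(aX + bY) = a²Var(X) + b²Var(Y)
Var(C) = 6.25
Var(P) = 0.083333333
Var(Y) = 3²*6.25 + 3²*0.083333333
= 9*6.25 + 9*0.083333333 = 57

57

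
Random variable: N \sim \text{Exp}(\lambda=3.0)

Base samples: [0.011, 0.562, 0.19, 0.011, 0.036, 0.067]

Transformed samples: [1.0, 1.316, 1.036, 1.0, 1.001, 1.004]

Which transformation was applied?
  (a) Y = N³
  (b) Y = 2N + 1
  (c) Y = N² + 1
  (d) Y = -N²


Checking option (c) Y = N² + 1:
  N = 0.011 -> Y = 1.0 ✓
  N = 0.562 -> Y = 1.316 ✓
  N = 0.19 -> Y = 1.036 ✓
All samples match this transformation.

(c) N² + 1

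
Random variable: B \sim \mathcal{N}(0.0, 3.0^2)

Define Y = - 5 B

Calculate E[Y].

For Y = -5B:
E[Y] = -5 * E[B]
E[B] = 0.0 = 0
E[Y] = -5 * 0 = 0

0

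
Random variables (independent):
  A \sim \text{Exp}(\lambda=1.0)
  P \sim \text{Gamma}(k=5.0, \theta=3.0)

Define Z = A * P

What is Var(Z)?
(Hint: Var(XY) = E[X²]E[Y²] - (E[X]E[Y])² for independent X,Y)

Var(XY) = E[X²]E[Y²] - (E[X]E[Y])²
E[A] = 1, Var(A) = 1
E[P] = 15, Var(P) = 45
E[A²] = 1 + 1² = 2
E[P²] = 45 + 15² = 270
Var(Z) = 2*270 - (1*15)²
= 540 - 225 = 315

315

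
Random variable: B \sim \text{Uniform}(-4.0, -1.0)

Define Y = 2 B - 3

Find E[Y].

For Y = 2B - 3:
E[Y] = 2 * E[B] - 3
E[B] = (-4 - 1)/2 = -2.5
E[Y] = 2 * (-2.5) - 3 = -8

-8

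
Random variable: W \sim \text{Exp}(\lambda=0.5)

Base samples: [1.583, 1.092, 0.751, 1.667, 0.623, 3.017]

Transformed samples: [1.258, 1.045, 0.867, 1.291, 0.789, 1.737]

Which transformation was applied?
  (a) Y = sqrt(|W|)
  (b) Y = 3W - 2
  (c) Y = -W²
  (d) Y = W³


Checking option (a) Y = sqrt(|W|):
  W = 1.583 -> Y = 1.258 ✓
  W = 1.092 -> Y = 1.045 ✓
  W = 0.751 -> Y = 0.867 ✓
All samples match this transformation.

(a) sqrt(|W|)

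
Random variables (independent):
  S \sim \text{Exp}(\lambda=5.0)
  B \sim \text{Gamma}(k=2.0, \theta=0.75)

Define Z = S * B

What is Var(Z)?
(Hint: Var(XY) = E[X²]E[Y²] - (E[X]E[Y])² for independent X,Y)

Var(XY) = E[X²]E[Y²] - (E[X]E[Y])²
E[S] = 0.2, Var(S) = 0.04
E[B] = 1.5, Var(B) = 1.125
E[S²] = 0.04 + 0.2² = 0.08
E[B²] = 1.125 + 1.5² = 3.375
Var(Z) = 0.08*3.375 - (0.2*1.5)²
= 0.27 - 0.09 = 0.18

0.18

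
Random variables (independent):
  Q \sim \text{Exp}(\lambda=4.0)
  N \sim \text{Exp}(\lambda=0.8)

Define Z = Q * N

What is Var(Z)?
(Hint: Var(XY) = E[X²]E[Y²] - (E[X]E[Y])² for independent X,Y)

Var(XY) = E[X²]E[Y²] - (E[X]E[Y])²
E[Q] = 0.25, Var(Q) = 0.0625
E[N] = 1.25, Var(N) = 1.5625
E[Q²] = 0.0625 + 0.25² = 0.125
E[N²] = 1.5625 + 1.25² = 3.125
Var(Z) = 0.125*3.125 - (0.25*1.25)²
= 0.390625 - 0.09765625 = 0.29296875

0.29296875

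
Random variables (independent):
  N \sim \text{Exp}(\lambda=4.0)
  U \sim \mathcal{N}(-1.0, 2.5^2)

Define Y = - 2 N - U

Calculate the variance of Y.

For independent RVs: Var(aX + bY) = a²Var(X) + b²Var(Y)
Var(N) = 0.0625
Var(U) = 6.25
Var(Y) = (-2)²*0.0625 + (-1)²*6.25
= 4*0.0625 + 1*6.25 = 6.5

6.5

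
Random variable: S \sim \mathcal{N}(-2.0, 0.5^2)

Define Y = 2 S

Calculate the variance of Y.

For Y = aS + b: Var(Y) = a² * Var(S)
Var(S) = 0.5^2 = 0.25
Var(Y) = 2² * 0.25 = 4 * 0.25 = 1

1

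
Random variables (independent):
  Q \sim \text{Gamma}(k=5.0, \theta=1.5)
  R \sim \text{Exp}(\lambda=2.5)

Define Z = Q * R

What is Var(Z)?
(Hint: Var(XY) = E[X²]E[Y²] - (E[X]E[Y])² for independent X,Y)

Var(XY) = E[X²]E[Y²] - (E[X]E[Y])²
E[Q] = 7.5, Var(Q) = 11.25
E[R] = 0.4, Var(R) = 0.16
E[Q²] = 11.25 + 7.5² = 67.5
E[R²] = 0.16 + 0.4² = 0.32
Var(Z) = 67.5*0.32 - (7.5*0.4)²
= 21.6 - 9 = 12.6

12.6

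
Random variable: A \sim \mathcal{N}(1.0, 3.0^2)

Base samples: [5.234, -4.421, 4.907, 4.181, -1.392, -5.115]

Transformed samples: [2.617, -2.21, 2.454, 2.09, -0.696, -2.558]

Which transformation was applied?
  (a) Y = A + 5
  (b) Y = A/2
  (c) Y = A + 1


Checking option (b) Y = A/2:
  A = 5.234 -> Y = 2.617 ✓
  A = -4.421 -> Y = -2.21 ✓
  A = 4.907 -> Y = 2.454 ✓
All samples match this transformation.

(b) A/2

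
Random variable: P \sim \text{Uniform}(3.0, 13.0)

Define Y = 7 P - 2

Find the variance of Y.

For Y = aP + b: Var(Y) = a² * Var(P)
Var(P) = (13 - 3)^2/12 = 8.3333333
Var(Y) = 7² * 8.3333333 = 49 * 8.3333333 = 408.33333

408.33333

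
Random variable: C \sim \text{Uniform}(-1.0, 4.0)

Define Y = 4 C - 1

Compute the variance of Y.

For Y = aC + b: Var(Y) = a² * Var(C)
Var(C) = (4 + 1)^2/12 = 2.0833333
Var(Y) = 4² * 2.0833333 = 16 * 2.0833333 = 33.333333

33.333333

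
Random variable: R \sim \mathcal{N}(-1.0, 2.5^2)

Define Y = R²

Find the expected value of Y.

E[R²] = Var(R) + (E[R])² = 6.25 + 1 = 7.25

7.25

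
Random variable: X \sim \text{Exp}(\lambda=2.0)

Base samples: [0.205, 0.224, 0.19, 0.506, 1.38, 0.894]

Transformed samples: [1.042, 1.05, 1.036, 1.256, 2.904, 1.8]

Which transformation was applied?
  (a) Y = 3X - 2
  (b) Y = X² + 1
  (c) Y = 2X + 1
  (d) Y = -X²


Checking option (b) Y = X² + 1:
  X = 0.205 -> Y = 1.042 ✓
  X = 0.224 -> Y = 1.05 ✓
  X = 0.19 -> Y = 1.036 ✓
All samples match this transformation.

(b) X² + 1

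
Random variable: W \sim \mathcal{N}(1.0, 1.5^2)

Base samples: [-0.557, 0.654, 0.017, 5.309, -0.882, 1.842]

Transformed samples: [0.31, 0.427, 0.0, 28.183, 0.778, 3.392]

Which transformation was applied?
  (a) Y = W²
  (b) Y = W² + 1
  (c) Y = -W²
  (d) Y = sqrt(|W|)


Checking option (a) Y = W²:
  W = -0.557 -> Y = 0.31 ✓
  W = 0.654 -> Y = 0.427 ✓
  W = 0.017 -> Y = 0.0 ✓
All samples match this transformation.

(a) W²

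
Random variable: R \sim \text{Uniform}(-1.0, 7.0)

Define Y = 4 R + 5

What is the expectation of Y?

For Y = 4R + 5:
E[Y] = 4 * E[R] + 5
E[R] = (-1 + 7)/2 = 3
E[Y] = 4 * 3 + 5 = 17

17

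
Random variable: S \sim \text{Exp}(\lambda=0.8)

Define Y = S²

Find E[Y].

E[S²] = Var(S) + (E[S])² = 1.5625 + 1.5625 = 3.125

3.125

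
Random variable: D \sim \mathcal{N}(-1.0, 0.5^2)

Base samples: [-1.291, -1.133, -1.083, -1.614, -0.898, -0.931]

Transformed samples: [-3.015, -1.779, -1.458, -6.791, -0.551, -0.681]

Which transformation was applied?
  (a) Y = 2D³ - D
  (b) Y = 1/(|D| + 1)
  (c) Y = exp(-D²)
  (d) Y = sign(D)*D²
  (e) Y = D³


Checking option (a) Y = 2D³ - D:
  D = -1.291 -> Y = -3.015 ✓
  D = -1.133 -> Y = -1.779 ✓
  D = -1.083 -> Y = -1.458 ✓
All samples match this transformation.

(a) 2D³ - D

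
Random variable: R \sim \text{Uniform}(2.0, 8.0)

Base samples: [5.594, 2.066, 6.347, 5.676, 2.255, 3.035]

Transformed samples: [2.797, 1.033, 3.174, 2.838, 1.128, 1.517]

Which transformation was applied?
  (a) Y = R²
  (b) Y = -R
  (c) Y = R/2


Checking option (c) Y = R/2:
  R = 5.594 -> Y = 2.797 ✓
  R = 2.066 -> Y = 1.033 ✓
  R = 6.347 -> Y = 3.174 ✓
All samples match this transformation.

(c) R/2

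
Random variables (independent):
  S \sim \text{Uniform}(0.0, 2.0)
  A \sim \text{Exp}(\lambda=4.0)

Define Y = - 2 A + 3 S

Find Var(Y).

For independent RVs: Var(aX + bY) = a²Var(X) + b²Var(Y)
Var(S) = 0.33333333
Var(A) = 0.0625
Var(Y) = 3²*0.33333333 + (-2)²*0.0625
= 9*0.33333333 + 4*0.0625 = 3.25

3.25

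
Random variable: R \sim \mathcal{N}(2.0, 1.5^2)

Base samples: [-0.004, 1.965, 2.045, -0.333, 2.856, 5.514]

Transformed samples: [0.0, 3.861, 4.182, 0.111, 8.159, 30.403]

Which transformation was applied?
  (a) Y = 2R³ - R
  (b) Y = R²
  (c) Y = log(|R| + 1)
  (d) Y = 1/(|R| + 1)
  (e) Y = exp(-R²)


Checking option (b) Y = R²:
  R = -0.004 -> Y = 0.0 ✓
  R = 1.965 -> Y = 3.861 ✓
  R = 2.045 -> Y = 4.182 ✓
All samples match this transformation.

(b) R²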